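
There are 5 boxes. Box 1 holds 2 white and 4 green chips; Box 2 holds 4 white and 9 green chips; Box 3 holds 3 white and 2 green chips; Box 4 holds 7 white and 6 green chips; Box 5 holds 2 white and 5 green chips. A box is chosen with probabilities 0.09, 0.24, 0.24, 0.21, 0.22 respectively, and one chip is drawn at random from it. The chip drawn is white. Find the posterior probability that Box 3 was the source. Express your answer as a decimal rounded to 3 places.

Posterior probability ≈ 0.340

Tabulate prior·likelihood by source: [1] prior 0.09, lik 0.3333, product 0.03000; [2] prior 0.24, lik 0.3077, product 0.07385; [3] prior 0.24, lik 0.6, product 0.1440; [4] prior 0.21, lik 0.5385, product 0.1131; [5] prior 0.22, lik 0.2857, product 0.06286.
Normalizing constant = 0.42378; the posterior for Box 3 is its product over the sum, 0.1440/0.42378 = 0.340.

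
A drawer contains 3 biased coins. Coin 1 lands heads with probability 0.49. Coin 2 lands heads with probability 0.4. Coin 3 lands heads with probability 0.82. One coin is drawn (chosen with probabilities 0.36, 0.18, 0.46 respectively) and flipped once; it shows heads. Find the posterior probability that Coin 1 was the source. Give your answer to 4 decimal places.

Posterior probability ≈ 0.2820

P(heads|C1) = 0.49; P(heads|C2) = 0.4; P(heads|C3) = 0.82.
Prior × likelihood for each source: 0.36·0.49=0.1764, 0.18·0.4=0.07200, 0.46·0.82=0.3772. Summing gives P(heads) = 0.62560.
P(Coin 1 | heads) = 0.1764 / 0.62560 = 0.2820.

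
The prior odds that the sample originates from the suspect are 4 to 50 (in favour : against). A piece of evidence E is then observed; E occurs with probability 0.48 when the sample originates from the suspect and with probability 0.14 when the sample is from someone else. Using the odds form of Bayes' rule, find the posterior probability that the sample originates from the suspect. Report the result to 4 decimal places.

Prior odds = 4/50 = 0.080000.
Likelihood ratio for E = 0.48/0.14 = 3.4286.
Posterior odds = prior odds × LR = 0.27429.
Posterior probability = odds/(1+odds) = 0.27429/1.2743 = 0.2152.

Posterior probability ≈ 0.2152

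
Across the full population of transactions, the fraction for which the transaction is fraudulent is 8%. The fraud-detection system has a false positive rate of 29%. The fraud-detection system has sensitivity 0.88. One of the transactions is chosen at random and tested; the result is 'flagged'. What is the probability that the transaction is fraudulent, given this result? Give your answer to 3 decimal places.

Let H be the event that the transaction is fraudulent. P(H) = 0.08, so P(¬H) = 0.92. With E the 'flagged' result, P(E|H) = 0.88 and P(E|¬H) = 0.29.
P(E) = 0.88·0.08 + 0.29·0.92 = 0.070400 + 0.26680 = 0.33720.
By Bayes' theorem, P(H|E) = 0.070400 / 0.33720 = 0.209.

P(H | E) ≈ 0.209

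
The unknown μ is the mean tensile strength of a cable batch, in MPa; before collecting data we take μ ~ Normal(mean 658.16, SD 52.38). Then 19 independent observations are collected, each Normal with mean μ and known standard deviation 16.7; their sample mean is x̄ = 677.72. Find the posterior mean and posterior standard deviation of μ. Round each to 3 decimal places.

With known σ, the Normal prior is conjugate. Weight on the data is w = (n/σ²)/(n/σ² + 1/τ₀²) = 0.0681272/(0.0681272+0.00036448) = 0.99468.
Posterior mean = w·x̄ + (1−w)·μ₀ = 0.99468·677.72 + 0.0053215·658.16 = 677.616. Posterior variance = 1/(0.0681272+0.00036448) = 14.6003, so SD = 3.821.

Posterior mean ≈ 677.616; posterior SD ≈ 3.821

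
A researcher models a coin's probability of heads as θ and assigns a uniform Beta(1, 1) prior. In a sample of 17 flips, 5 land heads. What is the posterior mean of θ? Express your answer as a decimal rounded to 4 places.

Posterior mean ≈ 0.3158

Observing 5 successes and 12 failures updates Beta(1, 1) by adding the success and failure counts to the two shape parameters: α = 1+5 = 6, β = 1+12 = 13.
E[θ | data] = 6/(6+13) = 0.3158.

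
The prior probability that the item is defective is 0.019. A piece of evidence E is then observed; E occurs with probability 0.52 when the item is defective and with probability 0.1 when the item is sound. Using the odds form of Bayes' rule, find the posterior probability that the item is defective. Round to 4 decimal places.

Posterior probability ≈ 0.0915

Prior odds = 0.019/(1−0.019) = 0.019368.
Likelihood ratio for E = 0.52/0.1 = 5.2000.
Posterior odds = prior odds × LR = 0.10071.
Posterior probability = odds/(1+odds) = 0.10071/1.1007 = 0.0915.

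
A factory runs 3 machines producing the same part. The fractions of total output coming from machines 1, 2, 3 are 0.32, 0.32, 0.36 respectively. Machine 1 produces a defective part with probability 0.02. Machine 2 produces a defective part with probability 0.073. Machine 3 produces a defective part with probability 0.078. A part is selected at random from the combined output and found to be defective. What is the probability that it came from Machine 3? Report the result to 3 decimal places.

Posterior probability ≈ 0.485

Tabulate prior·likelihood by source: [1] prior 0.32, lik 0.02, product 0.006400; [2] prior 0.32, lik 0.073, product 0.02336; [3] prior 0.36, lik 0.078, product 0.02808.
Normalizing constant = 0.057840; the posterior for Machine 3 is its product over the sum, 0.02808/0.057840 = 0.485.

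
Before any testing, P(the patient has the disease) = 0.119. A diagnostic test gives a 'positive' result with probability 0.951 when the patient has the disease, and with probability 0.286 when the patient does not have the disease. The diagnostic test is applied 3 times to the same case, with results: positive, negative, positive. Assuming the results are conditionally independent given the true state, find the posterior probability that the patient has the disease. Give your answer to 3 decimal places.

Posterior P(H) ≈ 0.093

Let H be the event that the patient has the disease; start with P(H) = 0.119. P('positive'|H) = 0.951, P('positive'|¬H) = 0.286.
Update on result 1 ('positive'): P(H) ← 0.951·0.1190 / (0.951·0.1190 + 0.286·0.8810) = 0.11317/0.36513 = 0.3099.
Update on result 2 ('negative'): P(H) ← 0.049·0.3099 / (0.049·0.3099 + 0.714·0.6901) = 0.015187/0.50789 = 0.0299.
Update on result 3 ('positive'): P(H) ← 0.951·0.0299 / (0.951·0.0299 + 0.286·0.9701) = 0.028437/0.30588 = 0.0930.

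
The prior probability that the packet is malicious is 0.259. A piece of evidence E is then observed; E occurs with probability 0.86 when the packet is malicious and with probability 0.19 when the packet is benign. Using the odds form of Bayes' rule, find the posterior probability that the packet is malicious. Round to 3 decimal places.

Prior odds = 0.259/(1−0.259) = 0.34953. In log-odds, ln(0.34953) = -1.0512.
Add log likelihood ratio: ln(4.5263) = 1.5099.
Posterior log-odds = 0.45874, so posterior odds = exp(0.45874) = 1.5821. Converting, P(H|E) = 1.5821/2.5821 = 0.613.

Posterior probability ≈ 0.613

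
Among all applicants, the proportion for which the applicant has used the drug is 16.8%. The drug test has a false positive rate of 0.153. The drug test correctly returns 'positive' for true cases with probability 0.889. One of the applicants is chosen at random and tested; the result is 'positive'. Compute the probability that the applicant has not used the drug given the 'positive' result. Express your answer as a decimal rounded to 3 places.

P(¬H | E) ≈ 0.460

Write H for 'the applicant has used the drug'. Prior odds H:¬H = 0.168/0.832 = 0.20192. For the 'positive' outcome, the likelihood ratio is 0.889/0.153 = 5.8105.
Posterior odds = 0.20192 × 5.8105 = 1.1733, so P(H|E) = 1.1733/(1+1.1733) = 0.540. Then P(¬H|E) = 1 − 0.540 = 0.460.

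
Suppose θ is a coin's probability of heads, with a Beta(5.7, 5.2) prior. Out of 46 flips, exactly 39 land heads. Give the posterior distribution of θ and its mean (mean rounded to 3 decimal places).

Observing 39 successes and 7 failures updates Beta(5.7, 5.2) by adding the success and failure counts to the two shape parameters: α = 5.7+39 = 44.7, β = 5.2+7 = 12.2.
Posterior mean = α/(α+β) = 44.7/56.9 = 0.786.

Posterior: Beta(44.7, 12.2); mean ≈ 0.786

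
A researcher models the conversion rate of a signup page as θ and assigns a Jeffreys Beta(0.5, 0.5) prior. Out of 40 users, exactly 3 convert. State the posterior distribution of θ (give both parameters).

Observing 3 successes and 37 failures updates Beta(0.5, 0.5) by adding the success and failure counts to the two shape parameters: α = 0.5+3 = 3.5, β = 0.5+37 = 37.5.

Posterior: Beta(3.5, 37.5)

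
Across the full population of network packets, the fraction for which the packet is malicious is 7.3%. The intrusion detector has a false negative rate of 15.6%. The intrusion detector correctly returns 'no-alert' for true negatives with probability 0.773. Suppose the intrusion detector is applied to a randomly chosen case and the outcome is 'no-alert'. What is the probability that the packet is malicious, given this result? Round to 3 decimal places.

P(H | E) ≈ 0.016

Let H be the event that the packet is malicious. P(H) = 0.073, so P(¬H) = 0.927. With E the 'no-alert' result, P(E|H) = 0.156 and P(E|¬H) = 0.773.
P(E) = 0.156·0.073 + 0.773·0.927 = 0.011388 + 0.71657 = 0.72796.
By Bayes' theorem, P(H|E) = 0.011388 / 0.72796 = 0.016.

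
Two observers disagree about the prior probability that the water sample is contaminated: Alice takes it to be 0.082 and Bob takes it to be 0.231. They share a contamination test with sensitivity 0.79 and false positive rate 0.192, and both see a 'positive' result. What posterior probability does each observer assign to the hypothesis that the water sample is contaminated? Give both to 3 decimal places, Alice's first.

Alice: 0.269; Bob: 0.553

The likelihood ratio for a 'positive' result is 0.79/0.192 = 4.1146.
Alice: prior odds 0.082/0.918 = 0.089325; posterior odds 0.36753; posterior probability 0.269.
Bob: prior odds 0.231/0.769 = 0.30039; posterior odds 1.2360; posterior probability 0.553.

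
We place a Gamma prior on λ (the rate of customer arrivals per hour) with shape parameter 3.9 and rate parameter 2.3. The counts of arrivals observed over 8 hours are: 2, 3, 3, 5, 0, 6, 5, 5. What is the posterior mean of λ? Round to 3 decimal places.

Total count ∑xᵢ = 29 over n = 8 hours.
Gamma is conjugate to the Poisson likelihood: posterior is Gamma(shape = 3.9+29 = 32.9, rate = 2.3+8 = 10.3).
Posterior mean = shape/rate = 32.9/10.3 = 3.194.

Posterior mean ≈ 3.194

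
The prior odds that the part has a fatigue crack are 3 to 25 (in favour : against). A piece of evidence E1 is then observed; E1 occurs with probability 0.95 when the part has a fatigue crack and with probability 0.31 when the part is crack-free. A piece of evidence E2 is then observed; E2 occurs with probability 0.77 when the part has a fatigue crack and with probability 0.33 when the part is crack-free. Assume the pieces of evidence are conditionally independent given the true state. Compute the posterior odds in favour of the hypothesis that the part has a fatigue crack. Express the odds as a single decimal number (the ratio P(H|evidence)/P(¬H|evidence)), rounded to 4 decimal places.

Prior odds = 3/25 = 0.12000.
Likelihood ratio for E1 = 0.95/0.31 = 3.0645.
Likelihood ratio for E2 = 0.77/0.33 = 2.3333.
Posterior odds = prior odds × LR₁ × LR₂ = 0.85806.

Posterior odds ≈ 0.8581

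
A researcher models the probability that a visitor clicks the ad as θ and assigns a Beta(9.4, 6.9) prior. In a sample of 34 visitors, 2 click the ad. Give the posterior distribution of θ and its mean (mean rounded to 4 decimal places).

The binomial likelihood is conjugate to the Beta prior: with 2 successes and 32 failures, the posterior is Beta(9.4+2, 6.9+32) = Beta(11.4, 38.9).
E[θ | data] = 11.4/(11.4+38.9) = 0.2266.

Posterior: Beta(11.4, 38.9); mean ≈ 0.2266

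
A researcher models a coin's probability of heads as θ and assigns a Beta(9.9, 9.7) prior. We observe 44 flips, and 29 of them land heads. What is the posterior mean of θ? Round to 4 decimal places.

The binomial likelihood is conjugate to the Beta prior: with 29 successes and 15 failures, the posterior is Beta(9.9+29, 9.7+15) = Beta(38.9, 24.7).
E[θ | data] = 38.9/(38.9+24.7) = 0.6116.

Posterior mean ≈ 0.6116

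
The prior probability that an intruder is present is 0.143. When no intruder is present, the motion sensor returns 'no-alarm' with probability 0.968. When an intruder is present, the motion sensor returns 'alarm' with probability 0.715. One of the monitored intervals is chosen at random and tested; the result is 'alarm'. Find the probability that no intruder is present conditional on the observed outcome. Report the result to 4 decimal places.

P(¬H | E) ≈ 0.2115

Write H for 'an intruder is present'. Prior odds H:¬H = 0.143/0.857 = 0.16686. For the 'alarm' outcome, the likelihood ratio is 0.715/0.032 = 22.344.
Posterior odds = 0.16686 × 22.344 = 3.7283, so P(H|E) = 3.7283/(1+3.7283) = 0.7885. Then P(¬H|E) = 1 − 0.7885 = 0.2115.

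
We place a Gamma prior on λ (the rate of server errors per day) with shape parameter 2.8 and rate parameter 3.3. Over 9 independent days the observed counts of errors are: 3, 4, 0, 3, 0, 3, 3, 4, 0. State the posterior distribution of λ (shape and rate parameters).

Total count ∑xᵢ = 20 over n = 9 days.
Gamma is conjugate to the Poisson likelihood: posterior is Gamma(shape = 2.8+20 = 22.8, rate = 3.3+9 = 12.3).

Posterior: Gamma(shape=22.8, rate=12.3)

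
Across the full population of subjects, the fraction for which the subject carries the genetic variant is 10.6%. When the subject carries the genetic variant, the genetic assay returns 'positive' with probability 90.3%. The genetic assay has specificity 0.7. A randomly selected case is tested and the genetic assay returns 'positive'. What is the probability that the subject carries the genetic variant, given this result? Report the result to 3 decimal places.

P(H | E) ≈ 0.263

Let H be the event that the subject carries the genetic variant. P(H) = 0.106, so P(¬H) = 0.894. With E the 'positive' result, P(E|H) = 0.903 and P(E|¬H) = 0.3.
P(E) = 0.903·0.106 + 0.3·0.894 = 0.095718 + 0.26820 = 0.36392.
By Bayes' theorem, P(H|E) = 0.095718 / 0.36392 = 0.263.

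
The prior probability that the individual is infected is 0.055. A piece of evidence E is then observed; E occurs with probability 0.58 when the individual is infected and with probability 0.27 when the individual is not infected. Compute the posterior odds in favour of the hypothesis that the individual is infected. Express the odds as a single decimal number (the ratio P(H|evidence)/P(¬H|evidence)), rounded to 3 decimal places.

Posterior odds ≈ 0.125

Prior odds = 0.055/(1−0.055) = 0.058201. In log-odds, ln(0.058201) = -2.8439.
Add log likelihood ratio: ln(2.1481) = 0.76461.
Posterior log-odds = -2.0792, so posterior odds = exp(-2.0792) = 0.12502.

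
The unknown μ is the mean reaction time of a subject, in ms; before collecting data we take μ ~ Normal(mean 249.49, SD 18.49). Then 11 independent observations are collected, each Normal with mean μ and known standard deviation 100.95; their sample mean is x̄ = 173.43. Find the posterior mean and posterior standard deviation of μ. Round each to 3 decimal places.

With known σ, the Normal prior is conjugate. Weight on the data is w = (n/σ²)/(n/σ² + 1/τ₀²) = 0.00107939/(0.00107939+0.00292500) = 0.26955.
Posterior mean = w·x̄ + (1−w)·μ₀ = 0.26955·173.43 + 0.73045·249.49 = 228.988. Posterior variance = 1/(0.00107939+0.00292500) = 249.726, so SD = 15.803.

Posterior mean ≈ 228.988; posterior SD ≈ 15.803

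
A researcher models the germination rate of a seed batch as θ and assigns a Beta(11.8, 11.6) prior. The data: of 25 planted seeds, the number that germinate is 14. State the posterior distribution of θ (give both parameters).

Posterior: Beta(25.8, 22.6)

The binomial likelihood is conjugate to the Beta prior: with 14 successes and 11 failures, the posterior is Beta(11.8+14, 11.6+11) = Beta(25.8, 22.6).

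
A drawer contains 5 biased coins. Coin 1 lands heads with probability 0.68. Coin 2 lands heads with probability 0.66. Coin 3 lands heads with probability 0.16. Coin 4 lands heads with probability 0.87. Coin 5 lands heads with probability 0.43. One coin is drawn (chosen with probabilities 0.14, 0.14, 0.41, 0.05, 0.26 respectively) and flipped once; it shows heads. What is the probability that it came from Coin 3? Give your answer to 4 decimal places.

P(heads|C1) = 0.68; P(heads|C2) = 0.66; P(heads|C3) = 0.16; P(heads|C4) = 0.87; P(heads|C5) = 0.43.
Prior × likelihood for each source: 0.14·0.68=0.09520, 0.14·0.66=0.09240, 0.41·0.16=0.06560, 0.05·0.87=0.04350, 0.26·0.43=0.1118. Summing gives P(heads) = 0.40850.
P(Coin 3 | heads) = 0.06560 / 0.40850 = 0.1606.

Posterior probability ≈ 0.1606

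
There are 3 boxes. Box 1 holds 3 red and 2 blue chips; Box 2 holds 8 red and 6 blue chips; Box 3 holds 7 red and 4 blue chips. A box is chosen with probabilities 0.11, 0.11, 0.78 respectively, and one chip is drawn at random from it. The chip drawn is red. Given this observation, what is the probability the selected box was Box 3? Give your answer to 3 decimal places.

Posterior probability ≈ 0.794

P(red|Box 1) = 0.6; P(red|Box 2) = 0.5714; P(red|Box 3) = 0.6364.
Prior × likelihood for each source: 0.11·0.6=0.06600, 0.11·0.5714=0.06286, 0.78·0.6364=0.4964. Summing gives P(red) = 0.62522.
P(Box 3 | red) = 0.4964 / 0.62522 = 0.794.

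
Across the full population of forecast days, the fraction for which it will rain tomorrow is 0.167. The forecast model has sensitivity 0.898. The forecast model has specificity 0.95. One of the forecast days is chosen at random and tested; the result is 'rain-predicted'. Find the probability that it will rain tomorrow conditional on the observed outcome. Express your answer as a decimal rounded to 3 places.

Let H be the event that it will rain tomorrow. P(H) = 0.167, so P(¬H) = 0.833. With E the 'rain-predicted' result, P(E|H) = 0.898 and P(E|¬H) = 0.05.
P(E) = 0.898·0.167 + 0.05·0.833 = 0.14997 + 0.041650 = 0.19162.
By Bayes' theorem, P(H|E) = 0.14997 / 0.19162 = 0.783.

P(H | E) ≈ 0.783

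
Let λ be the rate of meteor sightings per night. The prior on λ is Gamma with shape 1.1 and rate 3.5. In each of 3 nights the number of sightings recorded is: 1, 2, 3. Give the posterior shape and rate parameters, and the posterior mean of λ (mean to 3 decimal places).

Posterior: Gamma(shape=7.1, rate=6.5); mean ≈ 1.092

The Poisson likelihood adds the total count to the shape and the number of exposure periods to the rate. Here ∑xᵢ = 6 and n = 3, so shape 1.1→7.1 and rate 3.5→6.5.
E[λ | data] = 7.1/6.5 = 1.092.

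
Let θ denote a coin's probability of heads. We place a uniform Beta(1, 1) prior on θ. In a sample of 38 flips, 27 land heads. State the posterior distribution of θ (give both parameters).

Posterior: Beta(28, 12)

The binomial likelihood is conjugate to the Beta prior: with 27 successes and 11 failures, the posterior is Beta(1+27, 1+11) = Beta(28, 12).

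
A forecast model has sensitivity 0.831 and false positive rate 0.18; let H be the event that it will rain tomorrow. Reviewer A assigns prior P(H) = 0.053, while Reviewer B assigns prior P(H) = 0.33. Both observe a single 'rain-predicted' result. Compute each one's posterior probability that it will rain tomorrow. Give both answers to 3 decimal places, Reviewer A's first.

Reviewer A: 0.205; Reviewer B: 0.695

The likelihood ratio for a 'rain-predicted' result is 0.831/0.18 = 4.6167.
Reviewer A: prior odds 0.053/0.947 = 0.055966; posterior odds 0.25838; posterior probability 0.205.
Reviewer B: prior odds 0.33/0.67 = 0.49254; posterior odds 2.2739; posterior probability 0.695.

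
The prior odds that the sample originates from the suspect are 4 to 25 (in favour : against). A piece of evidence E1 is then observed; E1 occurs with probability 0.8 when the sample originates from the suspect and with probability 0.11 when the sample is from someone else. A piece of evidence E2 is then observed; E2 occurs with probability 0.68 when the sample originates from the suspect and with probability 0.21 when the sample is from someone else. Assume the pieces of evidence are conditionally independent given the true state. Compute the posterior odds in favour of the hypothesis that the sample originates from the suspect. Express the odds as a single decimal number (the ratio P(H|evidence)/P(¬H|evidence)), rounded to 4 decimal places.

Posterior odds ≈ 3.7680

Prior odds = 4/25 = 0.16000. In log-odds, ln(0.16000) = -1.8326.
Add log likelihood ratios: ln(7.2727) + ln(3.2381) = 3.1591.
Posterior log-odds = 1.3265, so posterior odds = exp(1.3265) = 3.7680.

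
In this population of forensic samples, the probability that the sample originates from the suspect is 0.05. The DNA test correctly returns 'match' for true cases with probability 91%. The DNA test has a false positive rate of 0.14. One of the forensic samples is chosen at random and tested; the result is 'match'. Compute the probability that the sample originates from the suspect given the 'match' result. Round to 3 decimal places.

Let H be the event that the sample originates from the suspect. P(H) = 0.05, so P(¬H) = 0.95. With E the 'match' result, P(E|H) = 0.91 and P(E|¬H) = 0.14.
P(E) = 0.91·0.05 + 0.14·0.95 = 0.045500 + 0.13300 = 0.17850.
By Bayes' theorem, P(H|E) = 0.045500 / 0.17850 = 0.255.

P(H | E) ≈ 0.255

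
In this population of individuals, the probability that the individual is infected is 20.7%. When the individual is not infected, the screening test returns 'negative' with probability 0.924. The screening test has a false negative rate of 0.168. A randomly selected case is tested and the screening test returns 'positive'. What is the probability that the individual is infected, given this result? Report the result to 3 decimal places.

Let H be the event that the individual is infected. P(H) = 0.207, so P(¬H) = 0.793. With E the 'positive' result, P(E|H) = 0.832 and P(E|¬H) = 0.076.
P(E) = 0.832·0.207 + 0.076·0.793 = 0.17222 + 0.060268 = 0.23249.
By Bayes' theorem, P(H|E) = 0.17222 / 0.23249 = 0.741.

P(H | E) ≈ 0.741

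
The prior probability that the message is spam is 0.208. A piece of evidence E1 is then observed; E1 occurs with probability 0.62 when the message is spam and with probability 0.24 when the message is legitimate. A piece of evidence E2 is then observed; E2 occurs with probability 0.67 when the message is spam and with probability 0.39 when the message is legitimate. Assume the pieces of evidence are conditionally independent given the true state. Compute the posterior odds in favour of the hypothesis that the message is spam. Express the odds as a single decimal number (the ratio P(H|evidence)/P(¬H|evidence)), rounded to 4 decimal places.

Prior odds = 0.208/(1−0.208) = 0.26263. In log-odds, ln(0.26263) = -1.3370.
Add log likelihood ratios: ln(2.5833) + ln(1.7179) = 1.4902.
Posterior log-odds = 0.15319, so posterior odds = exp(0.15319) = 1.1655.

Posterior odds ≈ 1.1655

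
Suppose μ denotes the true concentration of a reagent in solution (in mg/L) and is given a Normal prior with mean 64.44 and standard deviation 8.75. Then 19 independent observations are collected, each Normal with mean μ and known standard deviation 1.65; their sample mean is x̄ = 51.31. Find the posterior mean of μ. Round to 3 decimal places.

With known σ, the Normal prior is conjugate. Weight on the data is w = (n/σ²)/(n/σ² + 1/τ₀²) = 6.97888/(6.97888+0.0130612) = 0.99813.
Posterior mean = w·x̄ + (1−w)·μ₀ = 0.99813·51.31 + 0.0018680·64.44 = 51.335.

Posterior mean ≈ 51.335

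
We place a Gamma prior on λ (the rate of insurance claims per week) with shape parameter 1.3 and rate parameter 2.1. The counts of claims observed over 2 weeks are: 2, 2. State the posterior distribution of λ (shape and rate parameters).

Total count ∑xᵢ = 4 over n = 2 weeks.
Gamma is conjugate to the Poisson likelihood: posterior is Gamma(shape = 1.3+4 = 5.3, rate = 2.1+2 = 4.1).

Posterior: Gamma(shape=5.3, rate=4.1)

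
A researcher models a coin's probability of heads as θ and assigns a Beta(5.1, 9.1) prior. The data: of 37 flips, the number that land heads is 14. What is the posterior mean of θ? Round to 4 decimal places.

Observing 14 successes and 23 failures updates Beta(5.1, 9.1) by adding the success and failure counts to the two shape parameters: α = 5.1+14 = 19.1, β = 9.1+23 = 32.1.
Posterior mean = α/(α+β) = 19.1/51.2 = 0.3730.

Posterior mean ≈ 0.3730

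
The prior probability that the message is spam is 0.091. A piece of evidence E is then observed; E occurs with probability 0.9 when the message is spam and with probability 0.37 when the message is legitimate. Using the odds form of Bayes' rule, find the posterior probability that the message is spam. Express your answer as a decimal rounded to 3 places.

Posterior probability ≈ 0.196

Prior odds = 0.091/(1−0.091) = 0.10011.
Likelihood ratio for E = 0.9/0.37 = 2.4324.
Posterior odds = prior odds × LR = 0.24351.
Posterior probability = odds/(1+odds) = 0.24351/1.2435 = 0.196.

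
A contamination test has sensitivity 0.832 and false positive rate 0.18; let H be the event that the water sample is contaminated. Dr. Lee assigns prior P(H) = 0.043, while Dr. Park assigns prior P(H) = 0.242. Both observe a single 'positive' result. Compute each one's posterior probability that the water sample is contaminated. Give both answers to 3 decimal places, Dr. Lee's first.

The likelihood ratio for a 'positive' result is 0.832/0.18 = 4.6222.
Dr. Lee: prior odds 0.043/0.957 = 0.044932; posterior odds 0.20769; posterior probability 0.172.
Dr. Park: prior odds 0.242/0.758 = 0.31926; posterior odds 1.4757; posterior probability 0.596.

Dr. Lee: 0.172; Dr. Park: 0.596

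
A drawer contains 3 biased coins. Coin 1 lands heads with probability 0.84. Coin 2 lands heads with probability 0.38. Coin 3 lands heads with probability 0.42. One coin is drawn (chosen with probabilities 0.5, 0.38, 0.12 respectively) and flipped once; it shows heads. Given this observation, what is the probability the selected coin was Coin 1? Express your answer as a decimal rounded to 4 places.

P(heads|C1) = 0.84; P(heads|C2) = 0.38; P(heads|C3) = 0.42.
Prior × likelihood for each source: 0.5·0.84=0.4200, 0.38·0.38=0.1444, 0.12·0.42=0.05040. Summing gives P(heads) = 0.61480.
P(Coin 1 | heads) = 0.4200 / 0.61480 = 0.6831.

Posterior probability ≈ 0.6831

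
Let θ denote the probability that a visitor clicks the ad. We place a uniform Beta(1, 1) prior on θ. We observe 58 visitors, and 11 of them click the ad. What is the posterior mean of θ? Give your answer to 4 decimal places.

Observing 11 successes and 47 failures updates Beta(1, 1) by adding the success and failure counts to the two shape parameters: α = 1+11 = 12, β = 1+47 = 48.
E[θ | data] = 12/(12+48) = 0.2000.

Posterior mean ≈ 0.2000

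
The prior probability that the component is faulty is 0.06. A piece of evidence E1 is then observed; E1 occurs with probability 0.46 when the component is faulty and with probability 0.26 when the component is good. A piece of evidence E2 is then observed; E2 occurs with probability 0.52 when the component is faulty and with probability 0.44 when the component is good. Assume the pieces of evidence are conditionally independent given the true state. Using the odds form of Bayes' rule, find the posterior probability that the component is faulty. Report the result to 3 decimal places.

Posterior probability ≈ 0.118

Prior odds = 0.06/(1−0.06) = 0.063830.
Likelihood ratio for E1 = 0.46/0.26 = 1.7692.
Likelihood ratio for E2 = 0.52/0.44 = 1.1818.
Posterior odds = prior odds × LR₁ × LR₂ = 0.13346.
Posterior probability = odds/(1+odds) = 0.13346/1.1335 = 0.118.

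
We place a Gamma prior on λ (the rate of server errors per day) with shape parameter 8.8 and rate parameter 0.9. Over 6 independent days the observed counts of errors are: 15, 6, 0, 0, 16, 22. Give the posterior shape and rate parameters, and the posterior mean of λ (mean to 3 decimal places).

Total count ∑xᵢ = 59 over n = 6 days.
Gamma is conjugate to the Poisson likelihood: posterior is Gamma(shape = 8.8+59 = 67.8, rate = 0.9+6 = 6.9).
Posterior mean = shape/rate = 67.8/6.9 = 9.826.

Posterior: Gamma(shape=67.8, rate=6.9); mean ≈ 9.826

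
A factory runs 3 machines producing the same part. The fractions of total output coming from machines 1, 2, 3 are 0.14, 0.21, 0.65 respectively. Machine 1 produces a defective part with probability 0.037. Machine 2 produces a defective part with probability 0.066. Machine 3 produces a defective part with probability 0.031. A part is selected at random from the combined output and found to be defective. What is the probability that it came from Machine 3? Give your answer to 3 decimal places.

Tabulate prior·likelihood by source: [1] prior 0.14, lik 0.037, product 0.005180; [2] prior 0.21, lik 0.066, product 0.01386; [3] prior 0.65, lik 0.031, product 0.02015.
Normalizing constant = 0.039190; the posterior for Machine 3 is its product over the sum, 0.02015/0.039190 = 0.514.

Posterior probability ≈ 0.514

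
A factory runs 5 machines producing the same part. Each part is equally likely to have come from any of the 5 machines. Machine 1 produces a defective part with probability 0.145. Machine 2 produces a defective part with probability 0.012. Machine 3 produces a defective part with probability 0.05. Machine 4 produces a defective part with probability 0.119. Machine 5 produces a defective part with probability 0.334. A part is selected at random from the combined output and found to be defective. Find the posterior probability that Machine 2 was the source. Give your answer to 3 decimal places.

Posterior probability ≈ 0.018

P(defective|M1) = 0.145; P(defective|M2) = 0.012; P(defective|M3) = 0.05; P(defective|M4) = 0.119; P(defective|M5) = 0.334.
Prior × likelihood for each source: 0.2·0.145=0.02900, 0.2·0.012=0.002400, 0.2·0.05=0.01000, 0.2·0.119=0.02380, 0.2·0.334=0.06680. Summing gives P(defective) = 0.13200.
P(Machine 2 | defective) = 0.002400 / 0.13200 = 0.018.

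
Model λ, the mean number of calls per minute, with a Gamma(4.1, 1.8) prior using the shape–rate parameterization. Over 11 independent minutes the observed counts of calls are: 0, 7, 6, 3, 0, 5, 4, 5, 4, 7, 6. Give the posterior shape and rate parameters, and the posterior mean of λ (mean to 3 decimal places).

Posterior: Gamma(shape=51.1, rate=12.8); mean ≈ 3.992

Total count ∑xᵢ = 47 over n = 11 minutes.
Gamma is conjugate to the Poisson likelihood: posterior is Gamma(shape = 4.1+47 = 51.1, rate = 1.8+11 = 12.8).
E[λ | data] = 51.1/12.8 = 3.992.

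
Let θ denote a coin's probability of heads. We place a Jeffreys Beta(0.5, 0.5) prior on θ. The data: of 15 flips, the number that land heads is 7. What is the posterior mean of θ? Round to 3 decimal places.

Posterior mean ≈ 0.469

Observing 7 successes and 8 failures updates Beta(0.5, 0.5) by adding the success and failure counts to the two shape parameters: α = 0.5+7 = 7.5, β = 0.5+8 = 8.5.
E[θ | data] = 7.5/(7.5+8.5) = 0.469.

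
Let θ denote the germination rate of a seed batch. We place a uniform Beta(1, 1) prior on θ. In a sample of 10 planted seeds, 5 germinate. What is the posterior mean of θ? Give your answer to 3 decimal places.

Observing 5 successes and 5 failures updates Beta(1, 1) by adding the success and failure counts to the two shape parameters: α = 1+5 = 6, β = 1+5 = 6.
Posterior mean = α/(α+β) = 6/12 = 0.500.

Posterior mean ≈ 0.500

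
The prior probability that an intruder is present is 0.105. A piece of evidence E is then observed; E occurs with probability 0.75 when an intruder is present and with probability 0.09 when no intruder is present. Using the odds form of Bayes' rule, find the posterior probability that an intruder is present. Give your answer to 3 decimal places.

Posterior probability ≈ 0.494

Prior odds = 0.105/(1−0.105) = 0.11732. In log-odds, ln(0.11732) = -2.1429.
Add log likelihood ratio: ln(8.3333) = 2.1203.
Posterior log-odds = -0.022600, so posterior odds = exp(-0.022600) = 0.97765. Converting, P(H|E) = 0.97765/1.9777 = 0.494.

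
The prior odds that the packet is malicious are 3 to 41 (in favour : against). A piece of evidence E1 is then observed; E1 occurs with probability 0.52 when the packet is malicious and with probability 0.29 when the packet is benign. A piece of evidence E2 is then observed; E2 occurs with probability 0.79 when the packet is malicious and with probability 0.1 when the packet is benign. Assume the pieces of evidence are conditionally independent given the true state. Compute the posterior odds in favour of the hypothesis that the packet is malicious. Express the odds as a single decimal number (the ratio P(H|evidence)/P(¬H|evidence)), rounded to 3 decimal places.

Prior odds = 3/41 = 0.073171.
Likelihood ratio for E1 = 0.52/0.29 = 1.7931.
Likelihood ratio for E2 = 0.79/0.1 = 7.9000.
Posterior odds = prior odds × LR₁ × LR₂ = 1.0365.

Posterior odds ≈ 1.037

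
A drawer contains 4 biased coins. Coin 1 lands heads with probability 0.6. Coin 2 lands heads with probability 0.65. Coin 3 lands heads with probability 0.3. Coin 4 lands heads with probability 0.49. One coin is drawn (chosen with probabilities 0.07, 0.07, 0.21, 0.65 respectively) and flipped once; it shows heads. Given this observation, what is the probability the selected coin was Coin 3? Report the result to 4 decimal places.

P(heads|C1) = 0.6; P(heads|C2) = 0.65; P(heads|C3) = 0.3; P(heads|C4) = 0.49.
Prior × likelihood for each source: 0.07·0.6=0.04200, 0.07·0.65=0.04550, 0.21·0.3=0.06300, 0.65·0.49=0.3185. Summing gives P(heads) = 0.46900.
P(Coin 3 | heads) = 0.06300 / 0.46900 = 0.1343.

Posterior probability ≈ 0.1343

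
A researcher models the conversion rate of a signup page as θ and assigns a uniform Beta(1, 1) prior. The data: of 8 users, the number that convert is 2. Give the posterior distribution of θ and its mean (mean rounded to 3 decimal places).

Posterior: Beta(3, 7); mean ≈ 0.300

The binomial likelihood is conjugate to the Beta prior: with 2 successes and 6 failures, the posterior is Beta(1+2, 1+6) = Beta(3, 7).
E[θ | data] = 3/(3+7) = 0.300.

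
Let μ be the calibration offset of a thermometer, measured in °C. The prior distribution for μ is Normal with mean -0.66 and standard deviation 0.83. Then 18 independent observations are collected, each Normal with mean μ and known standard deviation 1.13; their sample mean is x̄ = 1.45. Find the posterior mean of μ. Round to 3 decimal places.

Prior precision 1/τ₀² = 1/0.83² = 1.45159; data precision n/σ² = 18/1.13² = 14.0966.
Posterior precision = 1.45159 + 14.0966 = 15.5482.
Posterior mean = (1.45159·-0.66 + 14.0966·1.45) / 15.5482 = 1.253.

Posterior mean ≈ 1.253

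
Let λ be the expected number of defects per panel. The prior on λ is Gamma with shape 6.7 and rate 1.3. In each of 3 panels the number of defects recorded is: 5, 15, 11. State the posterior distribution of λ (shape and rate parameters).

Posterior: Gamma(shape=37.7, rate=4.3)

The Poisson likelihood adds the total count to the shape and the number of exposure periods to the rate. Here ∑xᵢ = 31 and n = 3, so shape 6.7→37.7 and rate 1.3→4.3.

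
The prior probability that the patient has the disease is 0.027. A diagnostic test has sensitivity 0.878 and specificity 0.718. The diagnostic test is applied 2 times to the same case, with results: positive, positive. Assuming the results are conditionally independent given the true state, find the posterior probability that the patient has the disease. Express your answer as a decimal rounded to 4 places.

Let H be the event that the patient has the disease; start with P(H) = 0.027. P('positive'|H) = 0.878, P('positive'|¬H) = 0.282.
Update on result 1 ('positive'): P(H) ← 0.878·0.0270 / (0.878·0.0270 + 0.282·0.9730) = 0.023706/0.29809 = 0.0795.
Update on result 2 ('positive'): P(H) ← 0.878·0.0795 / (0.878·0.0795 + 0.282·0.9205) = 0.069824/0.32940 = 0.2120.

Posterior P(H) ≈ 0.2120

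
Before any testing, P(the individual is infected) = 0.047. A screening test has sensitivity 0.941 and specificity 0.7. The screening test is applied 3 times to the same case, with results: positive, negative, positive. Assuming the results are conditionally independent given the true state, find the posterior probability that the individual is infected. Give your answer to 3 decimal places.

Posterior P(H) ≈ 0.039

With H the event that the individual is infected, the joint likelihood of the observed sequence is P(data|H) = 0.941·0.059·0.941 = 0.052243 and P(data|¬H) = 0.3·0.7·0.3 = 0.063000.
Bayes: P(H|data) = 0.047·0.052243 / (0.047·0.052243 + 0.953·0.063000) = 0.0024554/0.062494 = 0.0393.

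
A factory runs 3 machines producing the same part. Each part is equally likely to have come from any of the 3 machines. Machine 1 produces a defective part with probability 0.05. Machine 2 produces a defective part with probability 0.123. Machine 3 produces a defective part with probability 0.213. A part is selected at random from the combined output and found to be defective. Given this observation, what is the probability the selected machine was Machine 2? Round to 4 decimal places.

Posterior probability ≈ 0.3187

Tabulate prior·likelihood by source: [1] prior 0.333333, lik 0.05, product 0.01667; [2] prior 0.333333, lik 0.123, product 0.04100; [3] prior 0.333333, lik 0.213, product 0.07100.
Normalizing constant = 0.12867; the posterior for Machine 2 is its product over the sum, 0.04100/0.12867 = 0.3187.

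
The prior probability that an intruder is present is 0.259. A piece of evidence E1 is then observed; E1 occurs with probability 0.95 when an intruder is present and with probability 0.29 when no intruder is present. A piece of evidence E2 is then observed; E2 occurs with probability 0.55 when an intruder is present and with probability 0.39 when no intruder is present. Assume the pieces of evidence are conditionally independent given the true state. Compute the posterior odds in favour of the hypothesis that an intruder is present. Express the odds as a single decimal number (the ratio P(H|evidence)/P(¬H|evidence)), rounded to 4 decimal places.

Prior odds = 0.259/(1−0.259) = 0.34953.
Likelihood ratio for E1 = 0.95/0.29 = 3.2759.
Likelihood ratio for E2 = 0.55/0.39 = 1.4103.
Posterior odds = prior odds × LR₁ × LR₂ = 1.6147.

Posterior odds ≈ 1.6147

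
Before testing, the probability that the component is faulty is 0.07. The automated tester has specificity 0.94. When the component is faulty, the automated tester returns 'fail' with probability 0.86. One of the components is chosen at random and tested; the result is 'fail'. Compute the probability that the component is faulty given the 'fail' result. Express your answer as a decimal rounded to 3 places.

Let H be the event that the component is faulty. P(H) = 0.07, so P(¬H) = 0.93. With E the 'fail' result, P(E|H) = 0.86 and P(E|¬H) = 0.06.
P(E) = 0.86·0.07 + 0.06·0.93 = 0.060200 + 0.055800 = 0.11600.
By Bayes' theorem, P(H|E) = 0.060200 / 0.11600 = 0.519.

P(H | E) ≈ 0.519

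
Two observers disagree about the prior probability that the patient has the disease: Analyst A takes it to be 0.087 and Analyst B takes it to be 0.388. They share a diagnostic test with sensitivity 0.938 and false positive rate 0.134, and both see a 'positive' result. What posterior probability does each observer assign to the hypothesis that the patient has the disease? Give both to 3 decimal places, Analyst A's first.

Analyst A: 0.400; Analyst B: 0.816

P('+'|H) = 0.938, P('+'|¬H) = 0.134.
Analyst A: numerator 0.938·0.087 = 0.081606; evidence = 0.081606+0.134·0.913 = 0.20395; posterior = 0.400.
Analyst B: numerator 0.938·0.388 = 0.36394; evidence = 0.36394+0.134·0.612 = 0.44595; posterior = 0.816.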